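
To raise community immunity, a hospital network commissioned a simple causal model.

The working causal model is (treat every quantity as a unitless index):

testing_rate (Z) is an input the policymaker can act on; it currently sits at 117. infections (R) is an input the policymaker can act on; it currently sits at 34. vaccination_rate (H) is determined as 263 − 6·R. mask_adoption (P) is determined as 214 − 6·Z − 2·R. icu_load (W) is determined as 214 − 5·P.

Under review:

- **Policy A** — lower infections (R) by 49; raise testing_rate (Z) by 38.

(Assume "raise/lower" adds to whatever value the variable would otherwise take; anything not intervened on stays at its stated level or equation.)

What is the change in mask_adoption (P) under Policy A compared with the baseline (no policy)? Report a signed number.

Baseline:
  Z = 117
  R = 34
  P = 214 − 6·117 − 2·34 = -556
Policy A (R − 49, Z + 38):
  Z = 117 + 38 = 155
  R = 34 − 49 = -15
  P = 214 − 6·155 − 2·(-15) = -686
Change in P: -686 − (-556) = -130

-130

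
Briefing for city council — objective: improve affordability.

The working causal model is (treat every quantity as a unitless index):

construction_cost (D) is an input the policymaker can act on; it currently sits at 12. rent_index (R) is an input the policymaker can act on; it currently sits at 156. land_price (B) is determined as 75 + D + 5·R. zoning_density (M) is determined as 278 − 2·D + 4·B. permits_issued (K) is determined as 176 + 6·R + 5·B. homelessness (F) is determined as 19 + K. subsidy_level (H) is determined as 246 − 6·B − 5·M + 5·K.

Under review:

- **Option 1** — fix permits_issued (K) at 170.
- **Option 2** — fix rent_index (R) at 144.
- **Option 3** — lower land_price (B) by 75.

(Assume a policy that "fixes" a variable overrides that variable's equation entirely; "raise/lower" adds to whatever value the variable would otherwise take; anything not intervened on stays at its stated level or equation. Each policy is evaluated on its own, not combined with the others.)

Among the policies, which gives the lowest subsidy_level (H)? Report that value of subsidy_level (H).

-22716

Option 1 (K := 170):
  D = 12
  R = 156
  B = 75 + 12 + 5·156 = 867
  M = 278 − 2·12 + 4·867 = 3722
  K = 170
  H = 246 − 6·867 − 5·3722 + 5·170 = -22716
Option 2 (R := 144):
  D = 12
  R = 144
  B = 75 + 12 + 5·144 = 807
  M = 278 − 2·12 + 4·807 = 3482
  K = 176 + 6·144 + 5·807 = 5075
  H = 246 − 6·807 − 5·3482 + 5·5075 = 3369
Option 3 (B − 75):
  D = 12
  R = 156
  B = 75 + 12 + 5·156 (−75 from intervention) = 792
  M = 278 − 2·12 + 4·792 = 3422
  K = 176 + 6·156 + 5·792 = 5072
  H = 246 − 6·792 − 5·3422 + 5·5072 = 3744
Comparing — Option 1: H=-22716, Option 2: H=3369, Option 3: H=3744. Lowest is -22716 (Option 1).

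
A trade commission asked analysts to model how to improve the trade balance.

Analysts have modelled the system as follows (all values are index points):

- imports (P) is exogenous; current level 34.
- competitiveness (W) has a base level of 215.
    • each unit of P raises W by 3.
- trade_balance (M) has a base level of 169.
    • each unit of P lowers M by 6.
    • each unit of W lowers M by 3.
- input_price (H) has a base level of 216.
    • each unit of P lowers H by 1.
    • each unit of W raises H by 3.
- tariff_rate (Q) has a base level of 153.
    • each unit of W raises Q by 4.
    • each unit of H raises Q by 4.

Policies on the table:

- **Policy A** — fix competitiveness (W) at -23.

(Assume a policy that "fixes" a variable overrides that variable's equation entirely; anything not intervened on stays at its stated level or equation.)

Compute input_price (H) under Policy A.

Policy A (W := -23):
  P = 34
  W = -23
  H = 216 − 34 + 3·(-23) = 113

113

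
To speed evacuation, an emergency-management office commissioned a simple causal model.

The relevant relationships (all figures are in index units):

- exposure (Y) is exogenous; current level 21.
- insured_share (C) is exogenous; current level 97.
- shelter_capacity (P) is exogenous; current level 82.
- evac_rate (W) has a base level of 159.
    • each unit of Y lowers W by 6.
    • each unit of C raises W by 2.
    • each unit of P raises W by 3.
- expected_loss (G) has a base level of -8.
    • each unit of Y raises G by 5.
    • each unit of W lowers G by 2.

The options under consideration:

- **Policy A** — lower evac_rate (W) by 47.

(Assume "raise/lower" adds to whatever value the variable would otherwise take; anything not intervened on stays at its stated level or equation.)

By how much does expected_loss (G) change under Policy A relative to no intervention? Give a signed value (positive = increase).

Baseline:
  Y = 21
  C = 97
  P = 82
  W = 159 − 6·21 + 2·97 + 3·82 = 473
  G = -8 + 5·21 − 2·473 = -849
Policy A (W − 47):
  Y = 21
  C = 97
  P = 82
  W = 159 − 6·21 + 2·97 + 3·82 (−47 from intervention) = 426
  G = -8 + 5·21 − 2·426 = -755
Change in G: -755 − (-849) = 94

94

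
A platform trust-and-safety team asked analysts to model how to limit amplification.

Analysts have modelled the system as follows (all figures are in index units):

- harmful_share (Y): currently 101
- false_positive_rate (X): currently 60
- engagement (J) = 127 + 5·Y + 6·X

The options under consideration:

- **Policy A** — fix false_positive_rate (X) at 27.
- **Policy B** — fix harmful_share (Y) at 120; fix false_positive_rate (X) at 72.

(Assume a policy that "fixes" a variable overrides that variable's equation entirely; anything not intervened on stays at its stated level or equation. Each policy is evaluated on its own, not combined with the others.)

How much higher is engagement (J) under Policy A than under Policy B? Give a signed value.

-365

Policy A (X := 27):
  Y = 101
  X = 27
  J = 127 + 5·101 + 6·27 = 794
Policy B (Y := 120, X := 72):
  Y = 120
  X = 72
  J = 127 + 5·120 + 6·72 = 1159
J: 794 − 1159 = -365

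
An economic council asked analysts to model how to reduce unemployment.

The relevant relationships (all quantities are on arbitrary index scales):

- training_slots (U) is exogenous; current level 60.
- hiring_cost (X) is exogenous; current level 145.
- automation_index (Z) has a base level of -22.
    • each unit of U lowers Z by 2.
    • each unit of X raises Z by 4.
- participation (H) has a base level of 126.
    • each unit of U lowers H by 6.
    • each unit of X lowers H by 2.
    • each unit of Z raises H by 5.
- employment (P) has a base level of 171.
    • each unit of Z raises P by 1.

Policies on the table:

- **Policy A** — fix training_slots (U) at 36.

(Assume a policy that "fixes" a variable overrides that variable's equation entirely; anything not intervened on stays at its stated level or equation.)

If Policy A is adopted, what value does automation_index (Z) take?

Policy A (U := 36):
  U = 36
  X = 145
  Z = -22 − 2·36 + 4·145 = 486

486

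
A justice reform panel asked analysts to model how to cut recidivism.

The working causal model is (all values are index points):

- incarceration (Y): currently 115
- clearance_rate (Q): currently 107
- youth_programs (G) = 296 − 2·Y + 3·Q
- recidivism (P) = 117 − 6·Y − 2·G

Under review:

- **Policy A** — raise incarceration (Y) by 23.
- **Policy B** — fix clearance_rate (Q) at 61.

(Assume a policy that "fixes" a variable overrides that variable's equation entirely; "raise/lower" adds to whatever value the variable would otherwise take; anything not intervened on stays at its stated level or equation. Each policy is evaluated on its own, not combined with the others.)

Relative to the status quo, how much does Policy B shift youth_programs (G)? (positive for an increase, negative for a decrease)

Baseline:
  Y = 115
  Q = 107
  G = 296 − 2·115 + 3·107 = 387
Policy B (Q := 61):
  Y = 115
  Q = 61
  G = 296 − 2·115 + 3·61 = 249
Change in G: 249 − 387 = -138

-138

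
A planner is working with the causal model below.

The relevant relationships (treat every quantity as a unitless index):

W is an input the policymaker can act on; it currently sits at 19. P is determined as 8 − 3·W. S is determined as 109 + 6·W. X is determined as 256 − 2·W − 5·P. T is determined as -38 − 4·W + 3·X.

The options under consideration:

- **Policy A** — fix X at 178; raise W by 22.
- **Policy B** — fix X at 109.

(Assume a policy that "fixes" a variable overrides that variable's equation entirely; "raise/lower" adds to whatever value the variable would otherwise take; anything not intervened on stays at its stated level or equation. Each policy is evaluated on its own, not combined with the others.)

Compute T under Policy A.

332

Policy A (X := 178, W + 22):
  W = 19 + 22 = 41
  P = 8 − 3·41 = -115
  X = 178
  T = -38 − 4·41 + 3·178 = 332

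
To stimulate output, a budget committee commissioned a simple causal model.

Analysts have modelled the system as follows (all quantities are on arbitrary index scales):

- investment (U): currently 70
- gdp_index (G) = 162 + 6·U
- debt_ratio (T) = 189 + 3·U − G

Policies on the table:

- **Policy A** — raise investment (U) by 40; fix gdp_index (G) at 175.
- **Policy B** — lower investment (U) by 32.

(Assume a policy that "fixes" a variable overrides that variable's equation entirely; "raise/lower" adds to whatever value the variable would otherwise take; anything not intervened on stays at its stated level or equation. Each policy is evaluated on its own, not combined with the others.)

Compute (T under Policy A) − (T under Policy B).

431

Policy A (U + 40, G := 175):
  U = 70 + 40 = 110
  G = 175
  T = 189 + 3·110 − 175 = 344
Policy B (U − 32):
  U = 70 − 32 = 38
  G = 162 + 6·38 = 390
  T = 189 + 3·38 − 390 = -87
T: 344 − (-87) = 431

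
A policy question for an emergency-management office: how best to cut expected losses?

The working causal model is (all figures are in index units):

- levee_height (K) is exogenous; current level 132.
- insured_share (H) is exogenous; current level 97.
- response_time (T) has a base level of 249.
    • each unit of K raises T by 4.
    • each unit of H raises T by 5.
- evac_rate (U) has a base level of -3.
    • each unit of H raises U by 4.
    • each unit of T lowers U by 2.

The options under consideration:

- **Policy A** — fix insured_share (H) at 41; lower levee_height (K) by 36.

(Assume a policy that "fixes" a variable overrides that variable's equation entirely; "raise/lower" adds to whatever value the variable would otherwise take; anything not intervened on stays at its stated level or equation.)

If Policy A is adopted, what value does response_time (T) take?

Policy A (H := 41, K − 36):
  K = 132 − 36 = 96
  H = 41
  T = 249 + 4·96 + 5·41 = 838

838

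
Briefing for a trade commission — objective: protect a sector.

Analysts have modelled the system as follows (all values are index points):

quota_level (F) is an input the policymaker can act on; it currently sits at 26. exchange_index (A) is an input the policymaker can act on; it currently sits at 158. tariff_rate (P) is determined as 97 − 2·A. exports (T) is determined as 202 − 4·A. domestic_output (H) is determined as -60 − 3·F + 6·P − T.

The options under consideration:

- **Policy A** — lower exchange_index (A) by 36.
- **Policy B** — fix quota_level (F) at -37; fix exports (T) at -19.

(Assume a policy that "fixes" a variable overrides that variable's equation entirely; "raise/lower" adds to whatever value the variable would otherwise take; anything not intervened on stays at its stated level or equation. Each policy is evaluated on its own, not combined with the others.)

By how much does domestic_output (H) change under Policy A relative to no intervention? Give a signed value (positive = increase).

288

Baseline:
  F = 26
  A = 158
  P = 97 − 2·158 = -219
  T = 202 − 4·158 = -430
  H = -60 − 3·26 + 6·(-219) − (-430) = -1022
Policy A (A − 36):
  F = 26
  A = 158 − 36 = 122
  P = 97 − 2·122 = -147
  T = 202 − 4·122 = -286
  H = -60 − 3·26 + 6·(-147) − (-286) = -734
Change in H: -734 − (-1022) = 288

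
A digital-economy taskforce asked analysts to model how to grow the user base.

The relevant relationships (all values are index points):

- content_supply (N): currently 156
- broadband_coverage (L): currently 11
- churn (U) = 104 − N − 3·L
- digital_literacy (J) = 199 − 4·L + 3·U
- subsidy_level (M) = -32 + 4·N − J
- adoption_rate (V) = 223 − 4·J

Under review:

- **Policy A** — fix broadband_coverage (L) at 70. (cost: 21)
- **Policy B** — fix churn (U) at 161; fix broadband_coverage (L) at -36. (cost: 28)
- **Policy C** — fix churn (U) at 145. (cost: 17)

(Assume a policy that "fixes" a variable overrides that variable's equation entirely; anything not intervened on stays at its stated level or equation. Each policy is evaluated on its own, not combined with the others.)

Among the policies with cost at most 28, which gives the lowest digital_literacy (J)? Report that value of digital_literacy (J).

Policy A (L := 70):
  N = 156
  L = 70
  U = 104 − 156 − 3·70 = -262
  J = 199 − 4·70 + 3·(-262) = -867
Policy B (U := 161, L := -36):
  N = 156
  L = -36
  U = 161
  J = 199 − 4·(-36) + 3·161 = 826
Policy C (U := 145):
  N = 156
  L = 11
  U = 145
  J = 199 − 4·11 + 3·145 = 590
Comparing — Policy A: J=-867, Policy B: J=826, Policy C: J=590. Lowest is -867 (Policy A).

-867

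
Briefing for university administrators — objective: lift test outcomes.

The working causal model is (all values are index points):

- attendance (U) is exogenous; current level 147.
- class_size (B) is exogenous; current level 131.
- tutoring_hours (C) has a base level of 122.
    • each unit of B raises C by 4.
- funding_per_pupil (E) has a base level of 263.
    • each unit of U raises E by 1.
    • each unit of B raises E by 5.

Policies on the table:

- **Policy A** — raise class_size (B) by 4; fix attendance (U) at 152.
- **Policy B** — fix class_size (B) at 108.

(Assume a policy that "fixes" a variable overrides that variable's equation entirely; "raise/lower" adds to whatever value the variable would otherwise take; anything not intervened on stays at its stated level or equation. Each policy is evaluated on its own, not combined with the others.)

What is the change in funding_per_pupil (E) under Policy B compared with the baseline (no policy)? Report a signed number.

Baseline:
  U = 147
  B = 131
  E = 263 + 147 + 5·131 = 1065
Policy B (B := 108):
  U = 147
  B = 108
  E = 263 + 147 + 5·108 = 950
Change in E: 950 − 1065 = -115

-115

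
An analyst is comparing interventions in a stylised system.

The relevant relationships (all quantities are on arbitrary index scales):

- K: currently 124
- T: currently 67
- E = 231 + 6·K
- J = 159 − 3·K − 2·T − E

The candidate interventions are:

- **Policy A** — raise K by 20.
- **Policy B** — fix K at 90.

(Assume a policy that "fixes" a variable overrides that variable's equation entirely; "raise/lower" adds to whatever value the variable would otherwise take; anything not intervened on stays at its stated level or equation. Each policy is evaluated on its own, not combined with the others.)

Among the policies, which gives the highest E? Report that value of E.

1095

Policy A (K + 20):
  K = 124 + 20 = 144
  E = 231 + 6·144 = 1095
Policy B (K := 90):
  K = 90
  E = 231 + 6·90 = 771
Comparing — Policy A: E=1095, Policy B: E=771. Highest is 1095 (Policy A).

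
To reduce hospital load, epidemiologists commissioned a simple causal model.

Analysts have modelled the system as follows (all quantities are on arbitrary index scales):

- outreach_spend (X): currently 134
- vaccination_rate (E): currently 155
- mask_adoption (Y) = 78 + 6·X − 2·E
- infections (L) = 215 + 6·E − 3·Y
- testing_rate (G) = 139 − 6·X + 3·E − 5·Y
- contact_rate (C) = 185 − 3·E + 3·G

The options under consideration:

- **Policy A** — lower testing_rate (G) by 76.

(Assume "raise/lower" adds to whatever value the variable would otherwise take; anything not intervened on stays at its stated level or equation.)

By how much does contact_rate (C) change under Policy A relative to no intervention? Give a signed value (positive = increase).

-228

Baseline:
  X = 134
  E = 155
  Y = 78 + 6·134 − 2·155 = 572
  G = 139 − 6·134 + 3·155 − 5·572 = -3060
  C = 185 − 3·155 + 3·(-3060) = -9460
Policy A (G − 76):
  X = 134
  E = 155
  Y = 78 + 6·134 − 2·155 = 572
  G = 139 − 6·134 + 3·155 − 5·572 (−76 from intervention) = -3136
  C = 185 − 3·155 + 3·(-3136) = -9688
Change in C: -9688 − (-9460) = -228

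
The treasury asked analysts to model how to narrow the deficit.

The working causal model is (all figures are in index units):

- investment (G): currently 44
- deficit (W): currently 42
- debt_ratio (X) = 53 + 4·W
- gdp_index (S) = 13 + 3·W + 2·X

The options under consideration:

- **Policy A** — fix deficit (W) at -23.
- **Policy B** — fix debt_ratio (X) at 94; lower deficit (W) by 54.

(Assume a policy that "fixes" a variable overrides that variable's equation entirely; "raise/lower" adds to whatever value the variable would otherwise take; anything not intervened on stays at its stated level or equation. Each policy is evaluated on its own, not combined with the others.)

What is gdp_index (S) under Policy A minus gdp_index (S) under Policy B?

Policy A (W := -23):
  W = -23
  X = 53 + 4·(-23) = -39
  S = 13 + 3·(-23) + 2·(-39) = -134
Policy B (X := 94, W − 54):
  W = 42 − 54 = -12
  X = 94
  S = 13 + 3·(-12) + 2·94 = 165
S: -134 − 165 = -299

-299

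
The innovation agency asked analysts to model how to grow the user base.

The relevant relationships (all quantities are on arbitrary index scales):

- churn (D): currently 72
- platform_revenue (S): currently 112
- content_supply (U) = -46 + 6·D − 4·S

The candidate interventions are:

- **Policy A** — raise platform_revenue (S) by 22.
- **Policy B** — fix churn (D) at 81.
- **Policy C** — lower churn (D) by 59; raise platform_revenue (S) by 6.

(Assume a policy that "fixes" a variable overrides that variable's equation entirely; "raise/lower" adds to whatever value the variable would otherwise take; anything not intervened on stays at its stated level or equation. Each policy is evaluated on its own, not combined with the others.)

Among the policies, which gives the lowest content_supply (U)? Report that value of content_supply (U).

-440

Policy A (S + 22):
  D = 72
  S = 112 + 22 = 134
  U = -46 + 6·72 − 4·134 = -150
Policy B (D := 81):
  D = 81
  S = 112
  U = -46 + 6·81 − 4·112 = -8
Policy C (D − 59, S + 6):
  D = 72 − 59 = 13
  S = 112 + 6 = 118
  U = -46 + 6·13 − 4·118 = -440
Comparing — Policy A: U=-150, Policy B: U=-8, Policy C: U=-440. Lowest is -440 (Policy C).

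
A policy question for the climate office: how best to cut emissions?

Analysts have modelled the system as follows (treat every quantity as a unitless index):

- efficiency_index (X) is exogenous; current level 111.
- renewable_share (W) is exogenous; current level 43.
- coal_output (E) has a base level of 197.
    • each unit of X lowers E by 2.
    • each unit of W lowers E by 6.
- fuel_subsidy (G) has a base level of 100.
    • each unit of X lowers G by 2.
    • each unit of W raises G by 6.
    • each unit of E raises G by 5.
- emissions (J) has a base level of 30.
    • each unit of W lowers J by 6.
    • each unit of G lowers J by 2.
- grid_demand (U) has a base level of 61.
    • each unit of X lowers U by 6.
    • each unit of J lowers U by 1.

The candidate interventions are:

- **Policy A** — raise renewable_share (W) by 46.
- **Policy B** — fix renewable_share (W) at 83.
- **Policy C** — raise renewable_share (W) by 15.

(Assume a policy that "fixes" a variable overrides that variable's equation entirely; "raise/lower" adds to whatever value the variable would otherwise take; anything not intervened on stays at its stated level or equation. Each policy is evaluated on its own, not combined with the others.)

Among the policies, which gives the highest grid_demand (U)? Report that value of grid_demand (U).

Policy A (W + 46):
  X = 111
  W = 43 + 46 = 89
  E = 197 − 2·111 − 6·89 = -559
  G = 100 − 2·111 + 6·89 + 5·(-559) = -2383
  J = 30 − 6·89 − 2·(-2383) = 4262
  U = 61 − 6·111 − 4262 = -4867
Policy B (W := 83):
  X = 111
  W = 83
  E = 197 − 2·111 − 6·83 = -523
  G = 100 − 2·111 + 6·83 + 5·(-523) = -2239
  J = 30 − 6·83 − 2·(-2239) = 4010
  U = 61 − 6·111 − 4010 = -4615
Policy C (W + 15):
  X = 111
  W = 43 + 15 = 58
  E = 197 − 2·111 − 6·58 = -373
  G = 100 − 2·111 + 6·58 + 5·(-373) = -1639
  J = 30 − 6·58 − 2·(-1639) = 2960
  U = 61 − 6·111 − 2960 = -3565
Comparing — Policy A: U=-4867, Policy B: U=-4615, Policy C: U=-3565. Highest is -3565 (Policy C).

-3565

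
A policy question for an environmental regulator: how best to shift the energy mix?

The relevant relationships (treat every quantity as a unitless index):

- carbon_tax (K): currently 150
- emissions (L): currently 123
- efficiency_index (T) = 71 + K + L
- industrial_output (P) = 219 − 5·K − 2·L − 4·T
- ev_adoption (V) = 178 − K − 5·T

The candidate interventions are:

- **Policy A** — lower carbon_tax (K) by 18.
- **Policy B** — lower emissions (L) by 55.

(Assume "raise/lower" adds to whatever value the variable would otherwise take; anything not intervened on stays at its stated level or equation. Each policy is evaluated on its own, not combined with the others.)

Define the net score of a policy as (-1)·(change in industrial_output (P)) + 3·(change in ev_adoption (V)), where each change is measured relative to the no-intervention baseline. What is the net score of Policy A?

Baseline:
  K = 150
  L = 123
  T = 71 + 150 + 123 = 344
  P = 219 − 5·150 − 2·123 − 4·344 = -2153
  V = 178 − 150 − 5·344 = -1692
Policy A (K − 18):
  K = 150 − 18 = 132
  L = 123
  T = 71 + 132 + 123 = 326
  P = 219 − 5·132 − 2·123 − 4·326 = -1991
  V = 178 − 132 − 5·326 = -1584
ΔP = -1991 − (-2153) = 162; ΔV = -1584 − (-1692) = 108
Score = (-1)·162 + 3·108 = 162

162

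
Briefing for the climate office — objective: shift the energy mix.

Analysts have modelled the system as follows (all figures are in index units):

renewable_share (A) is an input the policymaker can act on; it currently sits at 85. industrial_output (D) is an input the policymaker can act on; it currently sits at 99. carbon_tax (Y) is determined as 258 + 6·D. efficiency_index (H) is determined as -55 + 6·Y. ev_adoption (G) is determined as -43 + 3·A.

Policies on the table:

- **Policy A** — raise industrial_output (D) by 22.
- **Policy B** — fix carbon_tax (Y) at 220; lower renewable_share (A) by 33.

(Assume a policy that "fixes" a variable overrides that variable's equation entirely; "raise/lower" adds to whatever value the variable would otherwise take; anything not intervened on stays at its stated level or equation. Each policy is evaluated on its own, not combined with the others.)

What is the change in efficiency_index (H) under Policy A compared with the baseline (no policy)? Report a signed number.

792

Baseline:
  D = 99
  Y = 258 + 6·99 = 852
  H = -55 + 6·852 = 5057
Policy A (D + 22):
  D = 99 + 22 = 121
  Y = 258 + 6·121 = 984
  H = -55 + 6·984 = 5849
Change in H: 5849 − 5057 = 792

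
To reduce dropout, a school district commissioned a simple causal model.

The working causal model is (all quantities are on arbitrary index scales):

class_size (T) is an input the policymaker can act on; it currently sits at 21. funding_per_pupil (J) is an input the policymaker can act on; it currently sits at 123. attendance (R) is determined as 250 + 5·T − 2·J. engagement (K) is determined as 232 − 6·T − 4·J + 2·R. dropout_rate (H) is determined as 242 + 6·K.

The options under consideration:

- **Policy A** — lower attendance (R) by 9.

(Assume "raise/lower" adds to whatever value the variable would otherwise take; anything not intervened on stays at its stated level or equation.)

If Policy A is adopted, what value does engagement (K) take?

-186

Policy A (R − 9):
  T = 21
  J = 123
  R = 250 + 5·21 − 2·123 (−9 from intervention) = 100
  K = 232 − 6·21 − 4·123 + 2·100 = -186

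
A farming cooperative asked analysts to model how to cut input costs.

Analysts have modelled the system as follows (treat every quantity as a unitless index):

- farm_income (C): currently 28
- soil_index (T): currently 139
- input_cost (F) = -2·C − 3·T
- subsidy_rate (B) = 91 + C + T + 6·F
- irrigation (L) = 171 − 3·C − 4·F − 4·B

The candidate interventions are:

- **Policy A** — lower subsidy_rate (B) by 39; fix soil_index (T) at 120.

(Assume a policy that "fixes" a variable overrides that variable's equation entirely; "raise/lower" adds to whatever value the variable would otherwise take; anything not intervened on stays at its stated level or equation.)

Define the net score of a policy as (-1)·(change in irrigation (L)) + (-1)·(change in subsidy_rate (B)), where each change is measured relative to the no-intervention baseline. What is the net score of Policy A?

Baseline:
  C = 28
  T = 139
  F = 0 − 2·28 − 3·139 = -473
  B = 91 + 28 + 139 + 6·(-473) = -2580
  L = 171 − 3·28 − 4·(-473) − 4·(-2580) = 12299
Policy A (B − 39, T := 120):
  C = 28
  T = 120
  F = 0 − 2·28 − 3·120 = -416
  B = 91 + 28 + 120 + 6·(-416) (−39 from intervention) = -2296
  L = 171 − 3·28 − 4·(-416) − 4·(-2296) = 10935
ΔL = 10935 − 12299 = -1364; ΔB = -2296 − (-2580) = 284
Score = (-1)·(-1364) + (-1)·284 = 1080

1080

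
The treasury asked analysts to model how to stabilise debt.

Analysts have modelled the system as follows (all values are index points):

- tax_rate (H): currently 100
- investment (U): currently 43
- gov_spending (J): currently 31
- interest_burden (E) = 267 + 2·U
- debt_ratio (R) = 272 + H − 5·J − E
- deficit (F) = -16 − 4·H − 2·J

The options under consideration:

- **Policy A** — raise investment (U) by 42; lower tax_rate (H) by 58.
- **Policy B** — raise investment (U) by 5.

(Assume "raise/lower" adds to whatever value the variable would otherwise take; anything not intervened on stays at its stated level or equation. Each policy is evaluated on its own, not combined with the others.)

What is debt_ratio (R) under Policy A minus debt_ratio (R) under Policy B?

-132

Policy A (U + 42, H − 58):
  H = 100 − 58 = 42
  U = 43 + 42 = 85
  J = 31
  E = 267 + 2·85 = 437
  R = 272 + 42 − 5·31 − 437 = -278
Policy B (U + 5):
  H = 100
  U = 43 + 5 = 48
  J = 31
  E = 267 + 2·48 = 363
  R = 272 + 100 − 5·31 − 363 = -146
R: -278 − (-146) = -132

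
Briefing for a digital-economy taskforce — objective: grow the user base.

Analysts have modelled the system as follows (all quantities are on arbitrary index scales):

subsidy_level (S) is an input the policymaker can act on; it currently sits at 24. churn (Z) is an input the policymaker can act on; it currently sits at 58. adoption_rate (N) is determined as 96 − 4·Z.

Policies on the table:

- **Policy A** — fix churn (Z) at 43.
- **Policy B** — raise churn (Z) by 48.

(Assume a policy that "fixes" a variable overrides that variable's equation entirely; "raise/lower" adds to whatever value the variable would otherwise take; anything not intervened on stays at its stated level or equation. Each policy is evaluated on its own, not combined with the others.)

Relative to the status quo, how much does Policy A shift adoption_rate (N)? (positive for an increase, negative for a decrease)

Baseline:
  Z = 58
  N = 96 − 4·58 = -136
Policy A (Z := 43):
  Z = 43
  N = 96 − 4·43 = -76
Change in N: -76 − (-136) = 60

60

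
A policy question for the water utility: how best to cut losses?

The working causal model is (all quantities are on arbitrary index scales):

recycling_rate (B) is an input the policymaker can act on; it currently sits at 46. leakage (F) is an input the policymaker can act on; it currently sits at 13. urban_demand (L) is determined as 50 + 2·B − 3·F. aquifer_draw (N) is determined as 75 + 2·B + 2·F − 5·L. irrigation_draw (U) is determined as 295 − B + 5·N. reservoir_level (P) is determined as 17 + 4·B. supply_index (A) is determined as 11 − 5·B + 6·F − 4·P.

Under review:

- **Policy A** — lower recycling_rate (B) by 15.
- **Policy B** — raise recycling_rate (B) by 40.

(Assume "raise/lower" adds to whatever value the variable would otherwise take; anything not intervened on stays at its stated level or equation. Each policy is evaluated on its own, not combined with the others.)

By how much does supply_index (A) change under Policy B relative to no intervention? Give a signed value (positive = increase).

-840

Baseline:
  B = 46
  F = 13
  P = 17 + 4·46 = 201
  A = 11 − 5·46 + 6·13 − 4·201 = -945
Policy B (B + 40):
  B = 46 + 40 = 86
  F = 13
  P = 17 + 4·86 = 361
  A = 11 − 5·86 + 6·13 − 4·361 = -1785
Change in A: -1785 − (-945) = -840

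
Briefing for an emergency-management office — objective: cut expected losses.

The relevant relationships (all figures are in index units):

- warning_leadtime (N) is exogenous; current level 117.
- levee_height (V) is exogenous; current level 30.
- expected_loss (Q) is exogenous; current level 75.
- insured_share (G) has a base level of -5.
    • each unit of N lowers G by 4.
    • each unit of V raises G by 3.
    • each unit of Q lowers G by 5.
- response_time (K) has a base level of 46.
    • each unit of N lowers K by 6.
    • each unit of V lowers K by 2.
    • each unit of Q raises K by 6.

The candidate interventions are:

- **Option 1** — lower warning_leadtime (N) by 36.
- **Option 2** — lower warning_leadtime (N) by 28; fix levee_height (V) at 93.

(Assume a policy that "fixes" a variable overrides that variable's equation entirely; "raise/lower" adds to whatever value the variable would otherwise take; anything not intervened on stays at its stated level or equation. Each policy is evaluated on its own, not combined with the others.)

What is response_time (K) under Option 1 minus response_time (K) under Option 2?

174

Option 1 (N − 36):
  N = 117 − 36 = 81
  V = 30
  Q = 75
  K = 46 − 6·81 − 2·30 + 6·75 = -50
Option 2 (N − 28, V := 93):
  N = 117 − 28 = 89
  V = 93
  Q = 75
  K = 46 − 6·89 − 2·93 + 6·75 = -224
K: -50 − (-224) = 174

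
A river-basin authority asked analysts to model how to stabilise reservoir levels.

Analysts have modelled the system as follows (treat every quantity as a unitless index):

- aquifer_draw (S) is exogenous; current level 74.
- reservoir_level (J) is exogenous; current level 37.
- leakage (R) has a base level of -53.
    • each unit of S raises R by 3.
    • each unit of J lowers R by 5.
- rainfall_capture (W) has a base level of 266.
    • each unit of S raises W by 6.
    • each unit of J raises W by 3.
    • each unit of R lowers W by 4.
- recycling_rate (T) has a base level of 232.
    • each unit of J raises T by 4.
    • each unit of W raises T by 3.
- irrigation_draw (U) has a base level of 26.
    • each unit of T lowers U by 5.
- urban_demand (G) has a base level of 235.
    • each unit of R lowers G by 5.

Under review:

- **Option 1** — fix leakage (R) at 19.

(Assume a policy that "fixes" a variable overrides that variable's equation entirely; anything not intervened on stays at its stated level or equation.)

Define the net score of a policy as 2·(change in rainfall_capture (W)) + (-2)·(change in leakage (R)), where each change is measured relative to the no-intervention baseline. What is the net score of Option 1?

Baseline:
  S = 74
  J = 37
  R = -53 + 3·74 − 5·37 = -16
  W = 266 + 6·74 + 3·37 − 4·(-16) = 885
Option 1 (R := 19):
  S = 74
  J = 37
  R = 19
  W = 266 + 6·74 + 3·37 − 4·19 = 745
ΔW = 745 − 885 = -140; ΔR = 19 − (-16) = 35
Score = 2·(-140) + (-2)·35 = -350

-350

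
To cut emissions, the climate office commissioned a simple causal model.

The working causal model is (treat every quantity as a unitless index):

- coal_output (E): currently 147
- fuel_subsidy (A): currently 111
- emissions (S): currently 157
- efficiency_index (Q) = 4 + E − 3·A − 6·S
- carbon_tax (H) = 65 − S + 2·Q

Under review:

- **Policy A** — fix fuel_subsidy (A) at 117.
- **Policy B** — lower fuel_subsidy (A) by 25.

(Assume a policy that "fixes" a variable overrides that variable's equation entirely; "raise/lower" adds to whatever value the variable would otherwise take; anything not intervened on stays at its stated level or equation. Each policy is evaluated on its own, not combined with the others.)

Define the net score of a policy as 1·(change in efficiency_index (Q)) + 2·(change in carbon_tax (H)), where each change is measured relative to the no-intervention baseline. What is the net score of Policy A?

-90

Baseline:
  E = 147
  A = 111
  S = 157
  Q = 4 + 147 − 3·111 − 6·157 = -1124
  H = 65 − 157 + 2·(-1124) = -2340
Policy A (A := 117):
  E = 147
  A = 117
  S = 157
  Q = 4 + 147 − 3·117 − 6·157 = -1142
  H = 65 − 157 + 2·(-1142) = -2376
ΔQ = -1142 − (-1124) = -18; ΔH = -2376 − (-2340) = -36
Score = 1·(-18) + 2·(-36) = -90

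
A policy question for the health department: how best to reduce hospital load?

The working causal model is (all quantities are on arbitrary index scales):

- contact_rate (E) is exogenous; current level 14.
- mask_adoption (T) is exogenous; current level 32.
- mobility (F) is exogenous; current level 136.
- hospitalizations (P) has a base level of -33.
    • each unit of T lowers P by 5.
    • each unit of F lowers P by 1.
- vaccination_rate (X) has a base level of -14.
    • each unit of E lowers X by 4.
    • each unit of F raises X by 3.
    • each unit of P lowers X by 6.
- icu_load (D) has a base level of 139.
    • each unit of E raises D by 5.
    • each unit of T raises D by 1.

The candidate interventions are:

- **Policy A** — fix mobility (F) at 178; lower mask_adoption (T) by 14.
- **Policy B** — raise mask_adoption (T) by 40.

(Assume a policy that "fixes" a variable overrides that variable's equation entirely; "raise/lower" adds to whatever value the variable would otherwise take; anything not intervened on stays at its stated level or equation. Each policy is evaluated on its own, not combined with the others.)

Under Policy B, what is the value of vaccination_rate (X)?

Policy B (T + 40):
  E = 14
  T = 32 + 40 = 72
  F = 136
  P = -33 − 5·72 − 136 = -529
  X = -14 − 4·14 + 3·136 − 6·(-529) = 3512

3512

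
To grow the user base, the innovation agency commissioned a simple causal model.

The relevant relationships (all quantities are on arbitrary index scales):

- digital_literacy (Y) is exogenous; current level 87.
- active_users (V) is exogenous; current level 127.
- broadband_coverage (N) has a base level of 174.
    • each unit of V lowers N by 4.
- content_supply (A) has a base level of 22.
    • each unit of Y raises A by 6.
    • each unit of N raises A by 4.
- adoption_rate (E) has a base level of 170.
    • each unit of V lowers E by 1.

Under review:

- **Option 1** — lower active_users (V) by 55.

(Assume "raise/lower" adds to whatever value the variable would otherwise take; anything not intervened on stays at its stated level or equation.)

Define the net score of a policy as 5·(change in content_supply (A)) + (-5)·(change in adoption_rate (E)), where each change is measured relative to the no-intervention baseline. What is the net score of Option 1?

Baseline:
  Y = 87
  V = 127
  N = 174 − 4·127 = -334
  A = 22 + 6·87 + 4·(-334) = -792
  E = 170 − 127 = 43
Option 1 (V − 55):
  Y = 87
  V = 127 − 55 = 72
  N = 174 − 4·72 = -114
  A = 22 + 6·87 + 4·(-114) = 88
  E = 170 − 72 = 98
ΔA = 88 − (-792) = 880; ΔE = 98 − 43 = 55
Score = 5·880 + (-5)·55 = 4125

4125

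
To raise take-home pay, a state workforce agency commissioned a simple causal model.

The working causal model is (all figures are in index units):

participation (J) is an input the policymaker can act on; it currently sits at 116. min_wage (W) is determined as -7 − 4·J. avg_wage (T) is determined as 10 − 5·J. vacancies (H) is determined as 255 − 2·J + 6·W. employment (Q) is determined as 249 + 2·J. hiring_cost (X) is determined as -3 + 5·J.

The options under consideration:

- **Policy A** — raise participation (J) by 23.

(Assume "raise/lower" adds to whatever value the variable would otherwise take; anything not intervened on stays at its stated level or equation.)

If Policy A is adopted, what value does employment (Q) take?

527

Policy A (J + 23):
  J = 116 + 23 = 139
  Q = 249 + 2·139 = 527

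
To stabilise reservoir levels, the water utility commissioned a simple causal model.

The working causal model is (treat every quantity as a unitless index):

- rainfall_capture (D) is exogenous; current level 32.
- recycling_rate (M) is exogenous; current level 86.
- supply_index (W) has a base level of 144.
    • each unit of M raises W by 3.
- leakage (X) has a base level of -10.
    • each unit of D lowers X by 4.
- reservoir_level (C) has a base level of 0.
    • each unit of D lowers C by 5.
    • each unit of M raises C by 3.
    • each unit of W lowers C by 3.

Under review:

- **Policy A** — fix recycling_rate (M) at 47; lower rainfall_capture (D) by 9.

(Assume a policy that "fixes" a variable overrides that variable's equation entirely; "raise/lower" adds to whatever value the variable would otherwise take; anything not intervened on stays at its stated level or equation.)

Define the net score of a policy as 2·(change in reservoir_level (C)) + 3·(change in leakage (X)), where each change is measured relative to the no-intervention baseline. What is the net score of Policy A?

666

Baseline:
  D = 32
  M = 86
  W = 144 + 3·86 = 402
  X = -10 − 4·32 = -138
  C = 0 − 5·32 + 3·86 − 3·402 = -1108
Policy A (M := 47, D − 9):
  D = 32 − 9 = 23
  M = 47
  W = 144 + 3·47 = 285
  X = -10 − 4·23 = -102
  C = 0 − 5·23 + 3·47 − 3·285 = -829
ΔC = -829 − (-1108) = 279; ΔX = -102 − (-138) = 36
Score = 2·279 + 3·36 = 666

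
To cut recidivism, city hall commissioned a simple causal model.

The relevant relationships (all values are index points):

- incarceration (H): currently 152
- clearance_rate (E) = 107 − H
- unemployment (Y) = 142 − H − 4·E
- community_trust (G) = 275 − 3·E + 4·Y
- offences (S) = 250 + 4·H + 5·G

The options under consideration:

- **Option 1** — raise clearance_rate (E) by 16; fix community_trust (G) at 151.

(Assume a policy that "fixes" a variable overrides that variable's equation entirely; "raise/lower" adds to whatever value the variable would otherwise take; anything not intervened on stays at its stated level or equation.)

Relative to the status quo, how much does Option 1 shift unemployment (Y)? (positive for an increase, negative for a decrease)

-64

Baseline:
  H = 152
  E = 107 − 152 = -45
  Y = 142 − 152 − 4·(-45) = 170
Option 1 (E + 16, G := 151):
  H = 152
  E = 107 − 152 (+16 from intervention) = -29
  Y = 142 − 152 − 4·(-29) = 106
Change in Y: 106 − 170 = -64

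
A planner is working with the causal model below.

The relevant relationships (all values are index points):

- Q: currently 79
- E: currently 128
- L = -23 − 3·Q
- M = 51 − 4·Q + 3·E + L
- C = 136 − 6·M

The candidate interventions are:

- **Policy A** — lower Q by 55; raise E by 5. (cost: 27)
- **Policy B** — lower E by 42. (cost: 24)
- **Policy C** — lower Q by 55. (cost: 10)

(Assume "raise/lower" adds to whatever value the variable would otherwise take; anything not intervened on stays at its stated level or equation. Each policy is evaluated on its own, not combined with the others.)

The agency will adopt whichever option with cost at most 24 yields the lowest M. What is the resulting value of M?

Policy B (E − 42):
  Q = 79
  E = 128 − 42 = 86
  L = -23 − 3·79 = -260
  M = 51 − 4·79 + 3·86 + (-260) = -267
Policy C (Q − 55):
  Q = 79 − 55 = 24
  E = 128
  L = -23 − 3·24 = -95
  M = 51 − 4·24 + 3·128 + (-95) = 244
Comparing — Policy B: M=-267, Policy C: M=244. Lowest is -267 (Policy B).

-267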